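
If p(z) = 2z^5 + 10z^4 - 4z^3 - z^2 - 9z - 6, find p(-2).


Using direct substitution:
  2 * (-2)^5 = -64
  10 * (-2)^4 = 160
  -4 * (-2)^3 = 32
  -1 * (-2)^2 = -4
  -9 * (-2)^1 = 18
  constant: -6
Sum = -64 + 160 + 32 - 4 + 18 - 6 = 136


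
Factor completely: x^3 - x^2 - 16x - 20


Try integer roots (divisors of -20). x=-2: p(-2)=0.
Divide out (x + 2): quotient is x^2 - 3x - 10.
Factor the quadratic: (x + 2)(x - 5)
Result: (x + 2)(x + 2)(x - 5)


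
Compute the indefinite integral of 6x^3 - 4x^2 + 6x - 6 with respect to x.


Reverse power rule on each term:
  ∫ 6x^3 dx = (3/2)x^4
  ∫ -4x^2 dx = -(4/3)x^3
  ∫ 6x dx = 3x^2
  ∫ -6 dx = -6x
F(x) = (3/2)x^4 - (4/3)x^3 + 3x^2 - 6x + C


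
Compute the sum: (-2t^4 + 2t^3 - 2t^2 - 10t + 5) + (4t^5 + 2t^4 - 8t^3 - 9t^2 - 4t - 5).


Align terms by degree and add:
  -2t^4 + 2t^3 - 2t^2 - 10t + 5
+ 4t^5 + 2t^4 - 8t^3 - 9t^2 - 4t - 5
= 4t^5 - 6t^3 - 11t^2 - 14t


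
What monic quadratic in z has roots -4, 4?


p(z) = (z + 4)(z - 4)
Expand: z^2 - 16


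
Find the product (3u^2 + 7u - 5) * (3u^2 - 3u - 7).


Distribute each term of the first polynomial:
  (3u^2)(3u^2 - 3u - 7) = 9u^4 - 9u^3 - 21u^2
  (7u)(3u^2 - 3u - 7) = 21u^3 - 21u^2 - 49u
  (-5)(3u^2 - 3u - 7) = -15u^2 + 15u + 35
Sum: 9u^4 + 12u^3 - 57u^2 - 34u + 35


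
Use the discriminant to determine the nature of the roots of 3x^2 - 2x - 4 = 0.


D = b^2 - 4ac = (-2)^2 - 4(3)(-4) = 4 + 48 = 52
Since D > 0: two distinct irrational roots


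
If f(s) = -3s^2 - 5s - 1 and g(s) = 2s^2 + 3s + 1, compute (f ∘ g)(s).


Substitute g(s) into f:
f(g(s)) = -3*(2s^2 + 3s + 1)^2 + (-5)*(2s^2 + 3s + 1) + (-1)
(2s^2 + 3s + 1)^2 = 4s^4 + 12s^3 + 13s^2 + 6s + 1
Expand and combine: -12s^4 - 36s^3 - 49s^2 - 33s - 9


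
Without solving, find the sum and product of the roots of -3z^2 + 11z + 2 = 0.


For az^2+bz+c=0: sum = -b/a, product = c/a.
a=-3, b=11, c=2
Sum = -(11)/-3 = 11/3
Product = (2)/-3 = -2/3


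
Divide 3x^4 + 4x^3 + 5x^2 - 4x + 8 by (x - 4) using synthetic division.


Synthetic division with c = 4. Coefficients: 3, 4, 5, -4, 8
Bring down 3.
  3 * 4 = 12; 12 + 4 = 16
  16 * 4 = 64; 64 + 5 = 69
  69 * 4 = 276; 276 - 4 = 272
  272 * 4 = 1088; 1088 + 8 = 1096
Quotient: 3x^3 + 16x^2 + 69x + 272, Remainder: 1096


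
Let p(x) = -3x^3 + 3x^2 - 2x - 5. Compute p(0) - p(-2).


p(0) = -5
p(-2) = 35
p(0) - p(-2) = -5 - 35 = -40


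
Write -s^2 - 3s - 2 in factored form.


Roots satisfy r1 + r2 = -b/a = -3 and r1*r2 = c/a = 2.
So r1 = -1, r2 = -2.
-s^2 - 3s - 2 = -(s - r1)(s - r2) = -(s + 1)(s + 2)


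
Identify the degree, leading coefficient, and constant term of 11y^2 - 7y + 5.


Highest power of y is 2, with coefficient 11. Constant term is 5.
Degree = 2, leading coefficient = 11, constant term = 5


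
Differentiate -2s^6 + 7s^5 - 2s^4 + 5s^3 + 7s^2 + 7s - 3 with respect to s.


Apply the power rule term by term:
  d/ds(-2s^6) = -12s^5
  d/ds(7s^5) = 35s^4
  d/ds(-2s^4) = -8s^3
  d/ds(5s^3) = 15s^2
  d/ds(7s^2) = 14s
  d/ds(7s) = 7
  d/ds(-3) = 0
p'(s) = -12s^5 + 35s^4 - 8s^3 + 15s^2 + 14s + 7


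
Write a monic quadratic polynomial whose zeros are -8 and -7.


p(t) = (t + 8)(t + 7)
Expand: t^2 + 15t + 56


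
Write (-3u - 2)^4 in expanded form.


Expand (-3u - 2)^4 by repeated multiplication:
  (-3u - 2)^2 = 9u^2 + 12u + 4
  (-3u - 2)^3 = -27u^3 - 54u^2 - 36u - 8
= 81u^4 + 216u^3 + 216u^2 + 96u + 16


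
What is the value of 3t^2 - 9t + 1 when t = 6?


Using direct substitution:
  3 * (6)^2 = 108
  -9 * (6)^1 = -54
  constant: 1
Sum = 108 - 54 + 1 = 55


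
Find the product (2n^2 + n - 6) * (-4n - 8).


Distribute each term of the first polynomial:
  (2n^2)(-4n - 8) = -8n^3 - 16n^2
  (n)(-4n - 8) = -4n^2 - 8n
  (-6)(-4n - 8) = 24n + 48
Sum: -8n^3 - 20n^2 + 16n + 48


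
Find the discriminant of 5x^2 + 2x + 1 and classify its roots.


D = b^2 - 4ac = (2)^2 - 4(5)(1) = 4 - 20 = -16
Since D < 0: two complex conjugate roots (no real roots)


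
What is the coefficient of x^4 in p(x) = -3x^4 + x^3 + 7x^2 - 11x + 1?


Read off the coefficient of x^4: -3


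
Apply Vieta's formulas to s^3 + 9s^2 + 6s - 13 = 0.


Monic cubic s^3+bs^2+cs+d=0: sum=-b, pairwise sum=c, product=-d.
b=9, c=6, d=-13
r1+r2+r3 = -9
r1r2+r1r3+r2r3 = 6
r1r2r3 = 13


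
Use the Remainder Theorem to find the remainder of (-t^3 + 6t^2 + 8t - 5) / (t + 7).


By the Remainder Theorem, the remainder equals p(-7):
  -1*(-7)^3 = 343
  6*(-7)^2 = 294
  8*(-7)^1 = -56
  constant: -5
Sum: 343 + 294 - 56 - 5 = 576


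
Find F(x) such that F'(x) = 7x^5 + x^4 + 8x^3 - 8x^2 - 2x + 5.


Reverse power rule on each term:
  ∫ 7x^5 dx = (7/6)x^6
  ∫ x^4 dx = (1/5)x^5
  ∫ 8x^3 dx = 2x^4
  ∫ -8x^2 dx = -(8/3)x^3
  ∫ -2x dx = -x^2
  ∫ 5 dx = 5x
F(x) = (7/6)x^6 + (1/5)x^5 + 2x^4 - (8/3)x^3 - x^2 + 5x + C


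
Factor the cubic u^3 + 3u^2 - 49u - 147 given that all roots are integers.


Try integer roots (divisors of -147). u=-3: p(-3)=0.
Divide out (u + 3): quotient is u^2 - 49.
Factor the quadratic: (u - 7)(u + 7)
Result: (u + 3)(u - 7)(u + 7)


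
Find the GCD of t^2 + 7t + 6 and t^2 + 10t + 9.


Factor each:
  t^2 + 7t + 6 = (t + 1)(t + 6)
  t^2 + 10t + 9 = (t + 1)(t + 9)
Common monic factor: t + 1


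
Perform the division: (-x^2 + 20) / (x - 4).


(-x^2 + 20) / (x - 4)
Step 1: -x * (x - 4) = -x^2 + 4x; subtract.
Step 2: -4 * (x - 4) = -4x + 16; subtract.
Quotient: -x - 4, Remainder: 4


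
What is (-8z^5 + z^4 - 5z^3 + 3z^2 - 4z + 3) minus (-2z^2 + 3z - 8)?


Distribute the minus sign:
  (-8z^5 + z^4 - 5z^3 + 3z^2 - 4z + 3)
- (-2z^2 + 3z - 8)
Negate second polynomial: 2z^2 - 3z + 8
Add: -8z^5 + z^4 - 5z^3 + 5z^2 - 7z + 11


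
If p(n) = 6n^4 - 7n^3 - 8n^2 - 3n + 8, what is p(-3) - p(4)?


p(-3) = 620
p(4) = 956
p(-3) - p(4) = 620 - 956 = -336


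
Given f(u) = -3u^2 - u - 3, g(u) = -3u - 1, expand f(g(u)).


Substitute g(u) into f:
f(g(u)) = -3*(-3u - 1)^2 + (-1)*(-3u - 1) + (-3)
(-3u - 1)^2 = 9u^2 + 6u + 1
Expand and combine: -27u^2 - 15u - 5


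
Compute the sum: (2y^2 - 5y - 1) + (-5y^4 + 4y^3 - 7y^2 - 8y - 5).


Align terms by degree and add:
  2y^2 - 5y - 1
  -5y^4 + 4y^3 - 7y^2 - 8y - 5
= -5y^4 + 4y^3 - 5y^2 - 13y - 6


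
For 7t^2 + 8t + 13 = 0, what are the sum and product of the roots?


For at^2+bt+c=0: sum = -b/a, product = c/a.
a=7, b=8, c=13
Sum = -(8)/7 = -8/7
Product = (13)/7 = 13/7


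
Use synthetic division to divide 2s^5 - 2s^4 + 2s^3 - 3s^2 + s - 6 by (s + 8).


Synthetic division with c = -8. Coefficients: 2, -2, 2, -3, 1, -6
Bring down 2.
  2 * -8 = -16; -16 - 2 = -18
  -18 * -8 = 144; 144 + 2 = 146
  146 * -8 = -1168; -1168 - 3 = -1171
  -1171 * -8 = 9368; 9368 + 1 = 9369
  9369 * -8 = -74952; -74952 - 6 = -74958
Quotient: 2s^4 - 18s^3 + 146s^2 - 1171s + 9369, Remainder: -74958


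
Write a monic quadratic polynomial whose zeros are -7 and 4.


p(s) = (s + 7)(s - 4)
Expand: s^2 + 3s - 28


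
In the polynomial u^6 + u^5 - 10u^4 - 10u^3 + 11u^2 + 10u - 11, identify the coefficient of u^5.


Read off the coefficient of u^5: 1


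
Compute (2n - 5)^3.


Expand (2n - 5)^3 by repeated multiplication:
  (2n - 5)^2 = 4n^2 - 20n + 25
= 8n^3 - 60n^2 + 150n - 125


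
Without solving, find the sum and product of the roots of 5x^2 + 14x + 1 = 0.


For ax^2+bx+c=0: sum = -b/a, product = c/a.
a=5, b=14, c=1
Sum = -(14)/5 = -14/5
Product = (1)/5 = 1/5


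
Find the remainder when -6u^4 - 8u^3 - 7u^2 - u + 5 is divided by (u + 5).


By the Remainder Theorem, the remainder equals p(-5):
  -6*(-5)^4 = -3750
  -8*(-5)^3 = 1000
  -7*(-5)^2 = -175
  -1*(-5)^1 = 5
  constant: 5
Sum: -3750 + 1000 - 175 + 5 + 5 = -2915


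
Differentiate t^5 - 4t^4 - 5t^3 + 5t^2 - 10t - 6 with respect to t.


Apply the power rule term by term:
  d/dt(t^5) = 5t^4
  d/dt(-4t^4) = -16t^3
  d/dt(-5t^3) = -15t^2
  d/dt(5t^2) = 10t
  d/dt(-10t) = -10
  d/dt(-6) = 0
p'(t) = 5t^4 - 16t^3 - 15t^2 + 10t - 10


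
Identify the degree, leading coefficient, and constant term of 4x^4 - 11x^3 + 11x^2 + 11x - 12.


Highest power of x is 4, with coefficient 4. Constant term is -12.
Degree = 4, leading coefficient = 4, constant term = -12


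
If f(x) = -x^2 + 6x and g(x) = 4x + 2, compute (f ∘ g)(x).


Substitute g(x) into f:
f(g(x)) = -1*(4x + 2)^2 + 6*(4x + 2)
(4x + 2)^2 = 16x^2 + 16x + 4
Expand and combine: -16x^2 + 8x + 8


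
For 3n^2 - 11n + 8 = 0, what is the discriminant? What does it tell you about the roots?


D = b^2 - 4ac = (-11)^2 - 4(3)(8) = 121 - 96 = 25
Since D > 0: two distinct rational roots


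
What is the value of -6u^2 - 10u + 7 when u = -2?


Using direct substitution:
  -6 * (-2)^2 = -24
  -10 * (-2)^1 = 20
  constant: 7
Sum = -24 + 20 + 7 = 3


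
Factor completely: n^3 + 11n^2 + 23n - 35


Try integer roots (divisors of -35). n=1: p(1)=0.
Divide out (n - 1): quotient is n^2 + 12n + 35.
Factor the quadratic: (n + 5)(n + 7)
Result: (n - 1)(n + 5)(n + 7)


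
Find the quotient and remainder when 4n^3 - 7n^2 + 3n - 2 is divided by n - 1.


(4n^3 - 7n^2 + 3n - 2) / (n - 1)
Step 1: 4n^2 * (n - 1) = 4n^3 - 4n^2; subtract.
Step 2: -3n * (n - 1) = -3n^2 + 3n; subtract.
Step 3: 0 * (n - 1) = 0; subtract.
Quotient: 4n^2 - 3n, Remainder: -2


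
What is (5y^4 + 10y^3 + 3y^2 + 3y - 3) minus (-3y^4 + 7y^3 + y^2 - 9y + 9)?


Distribute the minus sign:
  (5y^4 + 10y^3 + 3y^2 + 3y - 3)
- (-3y^4 + 7y^3 + y^2 - 9y + 9)
Negate second polynomial: 3y^4 - 7y^3 - y^2 + 9y - 9
Add: 8y^4 + 3y^3 + 2y^2 + 12y - 12


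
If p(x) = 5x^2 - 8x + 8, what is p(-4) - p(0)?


p(-4) = 120
p(0) = 8
p(-4) - p(0) = 120 - 8 = 112


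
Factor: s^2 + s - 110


Roots satisfy r1 + r2 = -b/a = -1 and r1*r2 = c/a = -110.
So r1 = -11, r2 = 10.
s^2 + s - 110 = (s - r1)(s - r2) = (s + 11)(s - 10)


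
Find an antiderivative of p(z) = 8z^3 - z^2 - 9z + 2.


Reverse power rule on each term:
  ∫ 8z^3 dz = 2z^4
  ∫ -z^2 dz = -(1/3)z^3
  ∫ -9z dz = -(9/2)z^2
  ∫ 2 dz = 2z
F(z) = 2z^4 - (1/3)z^3 - (9/2)z^2 + 2z + C


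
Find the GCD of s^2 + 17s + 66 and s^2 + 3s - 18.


Factor each:
  s^2 + 17s + 66 = (s + 6)(s + 11)
  s^2 + 3s - 18 = (s + 6)(s - 3)
Common monic factor: s + 6


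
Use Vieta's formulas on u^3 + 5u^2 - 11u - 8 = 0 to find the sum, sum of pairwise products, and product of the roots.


Monic cubic u^3+bu^2+cu+d=0: sum=-b, pairwise sum=c, product=-d.
b=5, c=-11, d=-8
r1+r2+r3 = -5
r1r2+r1r3+r2r3 = -11
r1r2r3 = 8


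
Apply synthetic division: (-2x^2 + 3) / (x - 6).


Synthetic division with c = 6. Coefficients: -2, 0, 3
Bring down -2.
  -2 * 6 = -12; -12 + 0 = -12
  -12 * 6 = -72; -72 + 3 = -69
Quotient: -2x - 12, Remainder: -69


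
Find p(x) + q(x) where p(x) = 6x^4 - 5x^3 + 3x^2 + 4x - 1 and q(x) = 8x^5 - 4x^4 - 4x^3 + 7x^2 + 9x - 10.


Align terms by degree and add:
  6x^4 - 5x^3 + 3x^2 + 4x - 1
+ 8x^5 - 4x^4 - 4x^3 + 7x^2 + 9x - 10
= 8x^5 + 2x^4 - 9x^3 + 10x^2 + 13x - 11


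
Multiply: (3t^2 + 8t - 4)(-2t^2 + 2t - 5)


Distribute each term of the first polynomial:
  (3t^2)(-2t^2 + 2t - 5) = -6t^4 + 6t^3 - 15t^2
  (8t)(-2t^2 + 2t - 5) = -16t^3 + 16t^2 - 40t
  (-4)(-2t^2 + 2t - 5) = 8t^2 - 8t + 20
Sum: -6t^4 - 10t^3 + 9t^2 - 48t + 20


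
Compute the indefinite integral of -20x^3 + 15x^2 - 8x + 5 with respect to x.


Reverse power rule on each term:
  ∫ -20x^3 dx = -5x^4
  ∫ 15x^2 dx = 5x^3
  ∫ -8x dx = -4x^2
  ∫ 5 dx = 5x
F(x) = -5x^4 + 5x^3 - 4x^2 + 5x + C


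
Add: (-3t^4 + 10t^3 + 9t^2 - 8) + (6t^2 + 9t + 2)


Align terms by degree and add:
  -3t^4 + 10t^3 + 9t^2 - 8
+ 6t^2 + 9t + 2
= -3t^4 + 10t^3 + 15t^2 + 9t - 6


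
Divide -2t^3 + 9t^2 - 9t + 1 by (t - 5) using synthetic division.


Synthetic division with c = 5. Coefficients: -2, 9, -9, 1
Bring down -2.
  -2 * 5 = -10; -10 + 9 = -1
  -1 * 5 = -5; -5 - 9 = -14
  -14 * 5 = -70; -70 + 1 = -69
Quotient: -2t^2 - t - 14, Remainder: -69


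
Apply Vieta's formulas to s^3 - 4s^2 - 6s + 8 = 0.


Monic cubic s^3+bs^2+cs+d=0: sum=-b, pairwise sum=c, product=-d.
b=-4, c=-6, d=8
r1+r2+r3 = 4
r1r2+r1r3+r2r3 = -6
r1r2r3 = -8


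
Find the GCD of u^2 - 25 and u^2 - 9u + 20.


Factor each:
  u^2 - 25 = (u - 5)(u + 5)
  u^2 - 9u + 20 = (u - 5)(u - 4)
Common monic factor: u - 5


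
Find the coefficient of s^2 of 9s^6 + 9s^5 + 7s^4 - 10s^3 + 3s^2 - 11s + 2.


Read off the coefficient of s^2: 3


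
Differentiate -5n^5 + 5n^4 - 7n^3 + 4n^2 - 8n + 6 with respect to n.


Apply the power rule term by term:
  d/dn(-5n^5) = -25n^4
  d/dn(5n^4) = 20n^3
  d/dn(-7n^3) = -21n^2
  d/dn(4n^2) = 8n
  d/dn(-8n) = -8
  d/dn(6) = 0
p'(n) = -25n^4 + 20n^3 - 21n^2 + 8n - 8


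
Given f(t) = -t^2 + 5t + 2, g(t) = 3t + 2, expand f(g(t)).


Substitute g(t) into f:
f(g(t)) = -1*(3t + 2)^2 + 5*(3t + 2) + 2
(3t + 2)^2 = 9t^2 + 12t + 4
Expand and combine: -9t^2 + 3t + 8


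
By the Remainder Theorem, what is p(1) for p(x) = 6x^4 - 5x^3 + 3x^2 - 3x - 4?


By the Remainder Theorem, the remainder equals p(1):
  6*(1)^4 = 6
  -5*(1)^3 = -5
  3*(1)^2 = 3
  -3*(1)^1 = -3
  constant: -4
Sum: 6 - 5 + 3 - 3 - 4 = -3


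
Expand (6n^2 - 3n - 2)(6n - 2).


Distribute each term of the first polynomial:
  (6n^2)(6n - 2) = 36n^3 - 12n^2
  (-3n)(6n - 2) = -18n^2 + 6n
  (-2)(6n - 2) = -12n + 4
Sum: 36n^3 - 30n^2 - 6n + 4


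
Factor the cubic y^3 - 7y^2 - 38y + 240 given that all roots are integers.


Try integer roots (divisors of 240). y=5: p(5)=0.
Divide out (y - 5): quotient is y^2 - 2y - 48.
Factor the quadratic: (y + 6)(y - 8)
Result: (y - 5)(y + 6)(y - 8)


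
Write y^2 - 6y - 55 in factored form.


Roots satisfy r1 + r2 = -b/a = 6 and r1*r2 = c/a = -55.
So r1 = -5, r2 = 11.
y^2 - 6y - 55 = (y - r1)(y - r2) = (y + 5)(y - 11)


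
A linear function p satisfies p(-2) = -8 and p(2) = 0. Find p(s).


p(s) = ms + b. Using p(-2)=-8, p(2)=0:
m = (-8)/(-2 - 2) = -8/-4 = 2
b = -8 - m*(-2) = -8 + 4 = -4
p(s) = 2s - 4


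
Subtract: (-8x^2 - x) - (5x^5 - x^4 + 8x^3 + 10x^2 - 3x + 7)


Distribute the minus sign:
  (-8x^2 - x)
- (5x^5 - x^4 + 8x^3 + 10x^2 - 3x + 7)
Negate second polynomial: -5x^5 + x^4 - 8x^3 - 10x^2 + 3x - 7
Add: -5x^5 + x^4 - 8x^3 - 18x^2 + 2x - 7


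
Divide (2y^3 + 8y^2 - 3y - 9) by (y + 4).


(2y^3 + 8y^2 - 3y - 9) / (y + 4)
Step 1: 2y^2 * (y + 4) = 2y^3 + 8y^2; subtract.
Step 2: 0 * (y + 4) = 0; subtract.
Step 3: -3 * (y + 4) = -3y - 12; subtract.
Quotient: 2y^2 - 3, Remainder: 3


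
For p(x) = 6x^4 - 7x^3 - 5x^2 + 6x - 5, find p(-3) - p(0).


p(-3) = 607
p(0) = -5
p(-3) - p(0) = 607 + 5 = 612


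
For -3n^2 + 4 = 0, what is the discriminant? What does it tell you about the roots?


D = b^2 - 4ac = (0)^2 - 4(-3)(4) = 0 + 48 = 48
Since D > 0: two distinct irrational roots


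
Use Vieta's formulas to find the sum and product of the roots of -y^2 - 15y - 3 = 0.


For ay^2+by+c=0: sum = -b/a, product = c/a.
a=-1, b=-15, c=-3
Sum = -(-15)/-1 = -15
Product = (-3)/-1 = 3


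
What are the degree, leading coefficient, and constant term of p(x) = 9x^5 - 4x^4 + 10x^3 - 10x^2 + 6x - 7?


Highest power of x is 5, with coefficient 9. Constant term is -7.
Degree = 5, leading coefficient = 9, constant term = -7


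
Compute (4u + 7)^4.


Expand (4u + 7)^4 by repeated multiplication:
  (4u + 7)^2 = 16u^2 + 56u + 49
  (4u + 7)^3 = 64u^3 + 336u^2 + 588u + 343
= 256u^4 + 1792u^3 + 4704u^2 + 5488u + 2401


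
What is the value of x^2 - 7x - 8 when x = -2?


Using direct substitution:
  1 * (-2)^2 = 4
  -7 * (-2)^1 = 14
  constant: -8
Sum = 4 + 14 - 8 = 10


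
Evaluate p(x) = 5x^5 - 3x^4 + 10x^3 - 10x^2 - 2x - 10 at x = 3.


Using direct substitution:
  5 * (3)^5 = 1215
  -3 * (3)^4 = -243
  10 * (3)^3 = 270
  -10 * (3)^2 = -90
  -2 * (3)^1 = -6
  constant: -10
Sum = 1215 - 243 + 270 - 90 - 6 - 10 = 1136


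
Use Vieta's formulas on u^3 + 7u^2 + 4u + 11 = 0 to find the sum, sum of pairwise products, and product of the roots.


Monic cubic u^3+bu^2+cu+d=0: sum=-b, pairwise sum=c, product=-d.
b=7, c=4, d=11
r1+r2+r3 = -7
r1r2+r1r3+r2r3 = 4
r1r2r3 = -11


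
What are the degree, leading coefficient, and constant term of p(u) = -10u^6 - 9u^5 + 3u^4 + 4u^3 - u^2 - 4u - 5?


Highest power of u is 6, with coefficient -10. Constant term is -5.
Degree = 6, leading coefficient = -10, constant term = -5


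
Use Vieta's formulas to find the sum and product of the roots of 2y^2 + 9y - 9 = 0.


For ay^2+by+c=0: sum = -b/a, product = c/a.
a=2, b=9, c=-9
Sum = -(9)/2 = -9/2
Product = (-9)/2 = -9/2


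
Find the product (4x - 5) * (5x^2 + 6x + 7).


Distribute each term of the first polynomial:
  (4x)(5x^2 + 6x + 7) = 20x^3 + 24x^2 + 28x
  (-5)(5x^2 + 6x + 7) = -25x^2 - 30x - 35
Sum: 20x^3 - x^2 - 2x - 35


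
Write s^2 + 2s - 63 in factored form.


Roots satisfy r1 + r2 = -b/a = -2 and r1*r2 = c/a = -63.
So r1 = 7, r2 = -9.
s^2 + 2s - 63 = (s - r1)(s - r2) = (s - 7)(s + 9)


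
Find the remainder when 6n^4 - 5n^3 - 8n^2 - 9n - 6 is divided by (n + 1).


By the Remainder Theorem, the remainder equals p(-1):
  6*(-1)^4 = 6
  -5*(-1)^3 = 5
  -8*(-1)^2 = -8
  -9*(-1)^1 = 9
  constant: -6
Sum: 6 + 5 - 8 + 9 - 6 = 6


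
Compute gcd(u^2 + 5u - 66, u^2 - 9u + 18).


Factor each:
  u^2 + 5u - 66 = (u - 6)(u + 11)
  u^2 - 9u + 18 = (u - 6)(u - 3)
Common monic factor: u - 6


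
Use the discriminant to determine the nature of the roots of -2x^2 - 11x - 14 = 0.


D = b^2 - 4ac = (-11)^2 - 4(-2)(-14) = 121 - 112 = 9
Since D > 0: two distinct rational roots


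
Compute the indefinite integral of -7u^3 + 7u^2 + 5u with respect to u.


Reverse power rule on each term:
  ∫ -7u^3 du = -(7/4)u^4
  ∫ 7u^2 du = (7/3)u^3
  ∫ 5u du = (5/2)u^2
F(u) = -(7/4)u^4 + (7/3)u^3 + (5/2)u^2 + C


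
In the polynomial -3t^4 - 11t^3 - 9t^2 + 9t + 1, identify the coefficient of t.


Read off the coefficient of t: 9


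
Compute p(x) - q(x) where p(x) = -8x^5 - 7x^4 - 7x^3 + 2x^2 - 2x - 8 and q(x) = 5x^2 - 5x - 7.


Distribute the minus sign:
  (-8x^5 - 7x^4 - 7x^3 + 2x^2 - 2x - 8)
- (5x^2 - 5x - 7)
Negate second polynomial: -5x^2 + 5x + 7
Add: -8x^5 - 7x^4 - 7x^3 - 3x^2 + 3x - 1


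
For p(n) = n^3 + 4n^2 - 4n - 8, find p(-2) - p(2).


p(-2) = 8
p(2) = 8
p(-2) - p(2) = 8 - 8 = 0


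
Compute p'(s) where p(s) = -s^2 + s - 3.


Apply the power rule term by term:
  d/ds(-s^2) = -2s
  d/ds(s) = 1
  d/ds(-3) = 0
p'(s) = -2s + 1


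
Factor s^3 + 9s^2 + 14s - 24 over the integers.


Try integer roots (divisors of -24). s=-6: p(-6)=0.
Divide out (s + 6): quotient is s^2 + 3s - 4.
Factor the quadratic: (s - 1)(s + 4)
Result: (s + 6)(s - 1)(s + 4)


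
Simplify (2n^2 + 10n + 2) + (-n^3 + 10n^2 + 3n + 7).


Align terms by degree and add:
  2n^2 + 10n + 2
  -n^3 + 10n^2 + 3n + 7
= -n^3 + 12n^2 + 13n + 9


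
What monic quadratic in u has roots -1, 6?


p(u) = (u + 1)(u - 6)
Expand: u^2 - 5u - 6


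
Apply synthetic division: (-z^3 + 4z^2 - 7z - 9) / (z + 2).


Synthetic division with c = -2. Coefficients: -1, 4, -7, -9
Bring down -1.
  -1 * -2 = 2; 2 + 4 = 6
  6 * -2 = -12; -12 - 7 = -19
  -19 * -2 = 38; 38 - 9 = 29
Quotient: -z^2 + 6z - 19, Remainder: 29


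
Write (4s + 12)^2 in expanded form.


Expand (4s + 12)^2 by repeated multiplication:
= 16s^2 + 96s + 144


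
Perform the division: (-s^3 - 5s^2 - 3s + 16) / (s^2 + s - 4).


(-s^3 - 5s^2 - 3s + 16) / (s^2 + s - 4)
Step 1: -s * (s^2 + s - 4) = -s^3 - s^2 + 4s; subtract.
Step 2: -4 * (s^2 + s - 4) = -4s^2 - 4s + 16; subtract.
Quotient: -s - 4, Remainder: -3s


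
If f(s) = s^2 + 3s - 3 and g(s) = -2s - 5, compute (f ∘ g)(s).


Substitute g(s) into f:
f(g(s)) = 1*(-2s - 5)^2 + 3*(-2s - 5) + (-3)
(-2s - 5)^2 = 4s^2 + 20s + 25
Expand and combine: 4s^2 + 14s + 7


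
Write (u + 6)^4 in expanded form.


Expand (u + 6)^4 by repeated multiplication:
  (u + 6)^2 = u^2 + 12u + 36
  (u + 6)^3 = u^3 + 18u^2 + 108u + 216
= u^4 + 24u^3 + 216u^2 + 864u + 1296


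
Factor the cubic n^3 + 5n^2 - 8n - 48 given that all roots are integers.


Try integer roots (divisors of -48). n=-4: p(-4)=0.
Divide out (n + 4): quotient is n^2 + n - 12.
Factor the quadratic: (n + 4)(n - 3)
Result: (n + 4)(n + 4)(n - 3)


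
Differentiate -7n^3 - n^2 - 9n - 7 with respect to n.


Apply the power rule term by term:
  d/dn(-7n^3) = -21n^2
  d/dn(-n^2) = -2n
  d/dn(-9n) = -9
  d/dn(-7) = 0
p'(n) = -21n^2 - 2n - 9


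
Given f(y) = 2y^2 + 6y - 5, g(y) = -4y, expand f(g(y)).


Substitute g(y) into f:
f(g(y)) = 2*(-4y)^2 + 6*(-4y) + (-5)
(-4y)^2 = 16y^2
Expand and combine: 32y^2 - 24y - 5


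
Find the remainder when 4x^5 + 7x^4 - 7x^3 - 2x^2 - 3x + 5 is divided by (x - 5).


By the Remainder Theorem, the remainder equals p(5):
  4*(5)^5 = 12500
  7*(5)^4 = 4375
  -7*(5)^3 = -875
  -2*(5)^2 = -50
  -3*(5)^1 = -15
  constant: 5
Sum: 12500 + 4375 - 875 - 50 - 15 + 5 = 15940


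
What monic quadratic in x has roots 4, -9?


p(x) = (x - 4)(x + 9)
Expand: x^2 + 5x - 36


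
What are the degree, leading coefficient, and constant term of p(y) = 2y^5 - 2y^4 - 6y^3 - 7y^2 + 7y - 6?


Highest power of y is 5, with coefficient 2. Constant term is -6.
Degree = 5, leading coefficient = 2, constant term = -6


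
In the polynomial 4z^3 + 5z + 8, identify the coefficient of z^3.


Read off the coefficient of z^3: 4


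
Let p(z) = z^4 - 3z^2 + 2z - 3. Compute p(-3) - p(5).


p(-3) = 45
p(5) = 557
p(-3) - p(5) = 45 - 557 = -512


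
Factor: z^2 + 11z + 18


Roots satisfy r1 + r2 = -b/a = -11 and r1*r2 = c/a = 18.
So r1 = -9, r2 = -2.
z^2 + 11z + 18 = (z - r1)(z - r2) = (z + 9)(z + 2)


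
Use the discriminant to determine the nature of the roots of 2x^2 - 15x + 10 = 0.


D = b^2 - 4ac = (-15)^2 - 4(2)(10) = 225 - 80 = 145
Since D > 0: two distinct irrational roots


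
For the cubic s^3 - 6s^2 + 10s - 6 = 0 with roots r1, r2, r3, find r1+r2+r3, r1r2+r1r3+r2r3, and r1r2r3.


Monic cubic s^3+bs^2+cs+d=0: sum=-b, pairwise sum=c, product=-d.
b=-6, c=10, d=-6
r1+r2+r3 = 6
r1r2+r1r3+r2r3 = 10
r1r2r3 = 6


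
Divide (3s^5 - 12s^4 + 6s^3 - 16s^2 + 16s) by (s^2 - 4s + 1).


(3s^5 - 12s^4 + 6s^3 - 16s^2 + 16s) / (s^2 - 4s + 1)
Step 1: 3s^3 * (s^2 - 4s + 1) = 3s^5 - 12s^4 + 3s^3; subtract.
Step 2: 0 * (s^2 - 4s + 1) = 0; subtract.
Step 3: 3s * (s^2 - 4s + 1) = 3s^3 - 12s^2 + 3s; subtract.
Step 4: -4 * (s^2 - 4s + 1) = -4s^2 + 16s - 4; subtract.
Quotient: 3s^3 + 3s - 4, Remainder: -3s + 4


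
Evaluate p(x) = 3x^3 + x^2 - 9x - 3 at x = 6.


Using direct substitution:
  3 * (6)^3 = 648
  1 * (6)^2 = 36
  -9 * (6)^1 = -54
  constant: -3
Sum = 648 + 36 - 54 - 3 = 627


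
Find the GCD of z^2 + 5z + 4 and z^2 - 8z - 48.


Factor each:
  z^2 + 5z + 4 = (z + 4)(z + 1)
  z^2 - 8z - 48 = (z + 4)(z - 12)
Common monic factor: z + 4


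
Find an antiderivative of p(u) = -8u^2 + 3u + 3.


Reverse power rule on each term:
  ∫ -8u^2 du = -(8/3)u^3
  ∫ 3u du = (3/2)u^2
  ∫ 3 du = 3u
F(u) = -(8/3)u^3 + (3/2)u^2 + 3u + C


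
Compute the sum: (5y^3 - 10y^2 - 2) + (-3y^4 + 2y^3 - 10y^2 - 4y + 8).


Align terms by degree and add:
  5y^3 - 10y^2 - 2
  -3y^4 + 2y^3 - 10y^2 - 4y + 8
= -3y^4 + 7y^3 - 20y^2 - 4y + 6


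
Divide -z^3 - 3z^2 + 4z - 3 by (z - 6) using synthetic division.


Synthetic division with c = 6. Coefficients: -1, -3, 4, -3
Bring down -1.
  -1 * 6 = -6; -6 - 3 = -9
  -9 * 6 = -54; -54 + 4 = -50
  -50 * 6 = -300; -300 - 3 = -303
Quotient: -z^2 - 9z - 50, Remainder: -303


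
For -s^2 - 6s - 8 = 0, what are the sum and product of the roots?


For as^2+bs+c=0: sum = -b/a, product = c/a.
a=-1, b=-6, c=-8
Sum = -(-6)/-1 = -6
Product = (-8)/-1 = 8


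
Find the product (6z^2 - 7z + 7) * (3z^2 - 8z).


Distribute each term of the first polynomial:
  (6z^2)(3z^2 - 8z) = 18z^4 - 48z^3
  (-7z)(3z^2 - 8z) = -21z^3 + 56z^2
  (7)(3z^2 - 8z) = 21z^2 - 56z
Sum: 18z^4 - 69z^3 + 77z^2 - 56z


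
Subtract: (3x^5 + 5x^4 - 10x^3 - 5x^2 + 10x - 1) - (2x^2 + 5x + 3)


Distribute the minus sign:
  (3x^5 + 5x^4 - 10x^3 - 5x^2 + 10x - 1)
- (2x^2 + 5x + 3)
Negate second polynomial: -2x^2 - 5x - 3
Add: 3x^5 + 5x^4 - 10x^3 - 7x^2 + 5x - 4


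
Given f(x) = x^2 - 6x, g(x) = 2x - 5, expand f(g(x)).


Substitute g(x) into f:
f(g(x)) = 1*(2x - 5)^2 + (-6)*(2x - 5)
(2x - 5)^2 = 4x^2 - 20x + 25
Expand and combine: 4x^2 - 32x + 55


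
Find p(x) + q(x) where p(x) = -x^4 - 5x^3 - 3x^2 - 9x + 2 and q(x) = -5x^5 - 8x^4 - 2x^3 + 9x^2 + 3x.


Align terms by degree and add:
  -x^4 - 5x^3 - 3x^2 - 9x + 2
  -5x^5 - 8x^4 - 2x^3 + 9x^2 + 3x
= -5x^5 - 9x^4 - 7x^3 + 6x^2 - 6x + 2


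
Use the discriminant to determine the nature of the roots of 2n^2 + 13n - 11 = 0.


D = b^2 - 4ac = (13)^2 - 4(2)(-11) = 169 + 88 = 257
Since D > 0: two distinct irrational roots


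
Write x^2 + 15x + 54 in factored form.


Roots satisfy r1 + r2 = -b/a = -15 and r1*r2 = c/a = 54.
So r1 = -9, r2 = -6.
x^2 + 15x + 54 = (x - r1)(x - r2) = (x + 9)(x + 6)


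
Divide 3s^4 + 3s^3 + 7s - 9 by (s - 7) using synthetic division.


Synthetic division with c = 7. Coefficients: 3, 3, 0, 7, -9
Bring down 3.
  3 * 7 = 21; 21 + 3 = 24
  24 * 7 = 168; 168 + 0 = 168
  168 * 7 = 1176; 1176 + 7 = 1183
  1183 * 7 = 8281; 8281 - 9 = 8272
Quotient: 3s^3 + 24s^2 + 168s + 1183, Remainder: 8272


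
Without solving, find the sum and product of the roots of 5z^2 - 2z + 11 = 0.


For az^2+bz+c=0: sum = -b/a, product = c/a.
a=5, b=-2, c=11
Sum = -(-2)/5 = 2/5
Product = (11)/5 = 11/5


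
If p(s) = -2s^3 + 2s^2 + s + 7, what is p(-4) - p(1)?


p(-4) = 163
p(1) = 8
p(-4) - p(1) = 163 - 8 = 155


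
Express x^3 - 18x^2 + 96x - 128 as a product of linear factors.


Try integer roots (divisors of -128). x=2: p(2)=0.
Divide out (x - 2): quotient is x^2 - 16x + 64.
Factor the quadratic: (x - 8)(x - 8)
Result: (x - 2)(x - 8)(x - 8)


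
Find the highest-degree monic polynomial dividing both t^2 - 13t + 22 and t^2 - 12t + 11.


Factor each:
  t^2 - 13t + 22 = (t - 11)(t - 2)
  t^2 - 12t + 11 = (t - 11)(t - 1)
Common monic factor: t - 11


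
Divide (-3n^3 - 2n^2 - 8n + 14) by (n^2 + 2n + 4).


(-3n^3 - 2n^2 - 8n + 14) / (n^2 + 2n + 4)
Step 1: -3n * (n^2 + 2n + 4) = -3n^3 - 6n^2 - 12n; subtract.
Step 2: 4 * (n^2 + 2n + 4) = 4n^2 + 8n + 16; subtract.
Quotient: -3n + 4, Remainder: -4n - 2


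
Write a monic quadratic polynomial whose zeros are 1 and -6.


p(u) = (u - 1)(u + 6)
Expand: u^2 + 5u - 6


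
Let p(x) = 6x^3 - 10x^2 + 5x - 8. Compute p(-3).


Using direct substitution:
  6 * (-3)^3 = -162
  -10 * (-3)^2 = -90
  5 * (-3)^1 = -15
  constant: -8
Sum = -162 - 90 - 15 - 8 = -275


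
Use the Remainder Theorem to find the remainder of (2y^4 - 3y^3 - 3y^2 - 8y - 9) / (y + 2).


By the Remainder Theorem, the remainder equals p(-2):
  2*(-2)^4 = 32
  -3*(-2)^3 = 24
  -3*(-2)^2 = -12
  -8*(-2)^1 = 16
  constant: -9
Sum: 32 + 24 - 12 + 16 - 9 = 51


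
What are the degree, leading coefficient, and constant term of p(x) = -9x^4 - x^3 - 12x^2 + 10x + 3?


Highest power of x is 4, with coefficient -9. Constant term is 3.
Degree = 4, leading coefficient = -9, constant term = 3


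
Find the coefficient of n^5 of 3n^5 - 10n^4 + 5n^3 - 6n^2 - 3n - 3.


Read off the coefficient of n^5: 3


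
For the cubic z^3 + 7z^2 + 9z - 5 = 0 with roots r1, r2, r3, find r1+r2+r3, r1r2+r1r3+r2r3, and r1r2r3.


Monic cubic z^3+bz^2+cz+d=0: sum=-b, pairwise sum=c, product=-d.
b=7, c=9, d=-5
r1+r2+r3 = -7
r1r2+r1r3+r2r3 = 9
r1r2r3 = 5


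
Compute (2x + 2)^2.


Expand (2x + 2)^2 by repeated multiplication:
= 4x^2 + 8x + 4


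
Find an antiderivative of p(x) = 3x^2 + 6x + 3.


Reverse power rule on each term:
  ∫ 3x^2 dx = x^3
  ∫ 6x dx = 3x^2
  ∫ 3 dx = 3x
F(x) = x^3 + 3x^2 + 3x + C


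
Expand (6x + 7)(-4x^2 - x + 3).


Distribute each term of the first polynomial:
  (6x)(-4x^2 - x + 3) = -24x^3 - 6x^2 + 18x
  (7)(-4x^2 - x + 3) = -28x^2 - 7x + 21
Sum: -24x^3 - 34x^2 + 11x + 21


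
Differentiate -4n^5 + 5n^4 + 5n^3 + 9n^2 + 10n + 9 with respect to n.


Apply the power rule term by term:
  d/dn(-4n^5) = -20n^4
  d/dn(5n^4) = 20n^3
  d/dn(5n^3) = 15n^2
  d/dn(9n^2) = 18n
  d/dn(10n) = 10
  d/dn(9) = 0
p'(n) = -20n^4 + 20n^3 + 15n^2 + 18n + 10


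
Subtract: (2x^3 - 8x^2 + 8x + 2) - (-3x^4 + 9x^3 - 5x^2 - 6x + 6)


Distribute the minus sign:
  (2x^3 - 8x^2 + 8x + 2)
- (-3x^4 + 9x^3 - 5x^2 - 6x + 6)
Negate second polynomial: 3x^4 - 9x^3 + 5x^2 + 6x - 6
Add: 3x^4 - 7x^3 - 3x^2 + 14x - 4


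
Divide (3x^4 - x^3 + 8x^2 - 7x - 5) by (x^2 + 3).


(3x^4 - x^3 + 8x^2 - 7x - 5) / (x^2 + 3)
Step 1: 3x^2 * (x^2 + 3) = 3x^4 + 9x^2; subtract.
Step 2: -x * (x^2 + 3) = -x^3 - 3x; subtract.
Step 3: -1 * (x^2 + 3) = -x^2 - 3; subtract.
Quotient: 3x^2 - x - 1, Remainder: -4x - 2


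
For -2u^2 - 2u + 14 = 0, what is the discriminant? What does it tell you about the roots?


D = b^2 - 4ac = (-2)^2 - 4(-2)(14) = 4 + 112 = 116
Since D > 0: two distinct irrational roots


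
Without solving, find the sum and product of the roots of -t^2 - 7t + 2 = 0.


For at^2+bt+c=0: sum = -b/a, product = c/a.
a=-1, b=-7, c=2
Sum = -(-7)/-1 = -7
Product = (2)/-1 = -2


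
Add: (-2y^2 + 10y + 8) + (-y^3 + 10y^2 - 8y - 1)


Align terms by degree and add:
  -2y^2 + 10y + 8
  -y^3 + 10y^2 - 8y - 1
= -y^3 + 8y^2 + 2y + 7


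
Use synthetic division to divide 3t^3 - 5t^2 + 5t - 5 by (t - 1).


Synthetic division with c = 1. Coefficients: 3, -5, 5, -5
Bring down 3.
  3 * 1 = 3; 3 - 5 = -2
  -2 * 1 = -2; -2 + 5 = 3
  3 * 1 = 3; 3 - 5 = -2
Quotient: 3t^2 - 2t + 3, Remainder: -2


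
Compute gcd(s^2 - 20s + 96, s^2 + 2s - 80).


Factor each:
  s^2 - 20s + 96 = (s - 8)(s - 12)
  s^2 + 2s - 80 = (s - 8)(s + 10)
Common monic factor: s - 8


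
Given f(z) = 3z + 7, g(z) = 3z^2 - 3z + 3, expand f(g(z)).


Substitute g(z) into f:
f(g(z)) = 3*(3z^2 - 3z + 3) + 7
Expand and combine: 9z^2 - 9z + 16


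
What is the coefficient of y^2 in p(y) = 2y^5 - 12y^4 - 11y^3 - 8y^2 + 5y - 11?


Read off the coefficient of y^2: -8


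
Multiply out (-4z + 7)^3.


Expand (-4z + 7)^3 by repeated multiplication:
  (-4z + 7)^2 = 16z^2 - 56z + 49
= -64z^3 + 336z^2 - 588z + 343


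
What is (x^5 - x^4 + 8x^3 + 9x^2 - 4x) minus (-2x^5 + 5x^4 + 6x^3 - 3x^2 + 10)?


Distribute the minus sign:
  (x^5 - x^4 + 8x^3 + 9x^2 - 4x)
- (-2x^5 + 5x^4 + 6x^3 - 3x^2 + 10)
Negate second polynomial: 2x^5 - 5x^4 - 6x^3 + 3x^2 - 10
Add: 3x^5 - 6x^4 + 2x^3 + 12x^2 - 4x - 10


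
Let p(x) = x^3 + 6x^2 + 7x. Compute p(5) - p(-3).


p(5) = 310
p(-3) = 6
p(5) - p(-3) = 310 - 6 = 304


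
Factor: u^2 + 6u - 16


Roots satisfy r1 + r2 = -b/a = -6 and r1*r2 = c/a = -16.
So r1 = 2, r2 = -8.
u^2 + 6u - 16 = (u - r1)(u - r2) = (u - 2)(u + 8)


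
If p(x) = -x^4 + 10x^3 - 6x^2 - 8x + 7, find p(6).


Using direct substitution:
  -1 * (6)^4 = -1296
  10 * (6)^3 = 2160
  -6 * (6)^2 = -216
  -8 * (6)^1 = -48
  constant: 7
Sum = -1296 + 2160 - 216 - 48 + 7 = 607


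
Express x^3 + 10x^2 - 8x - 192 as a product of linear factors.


Try integer roots (divisors of -192). x=-8: p(-8)=0.
Divide out (x + 8): quotient is x^2 + 2x - 24.
Factor the quadratic: (x - 4)(x + 6)
Result: (x + 8)(x - 4)(x + 6)


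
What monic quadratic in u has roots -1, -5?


p(u) = (u + 1)(u + 5)
Expand: u^2 + 6u + 5


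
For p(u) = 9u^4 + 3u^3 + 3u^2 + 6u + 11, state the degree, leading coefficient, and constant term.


Highest power of u is 4, with coefficient 9. Constant term is 11.
Degree = 4, leading coefficient = 9, constant term = 11


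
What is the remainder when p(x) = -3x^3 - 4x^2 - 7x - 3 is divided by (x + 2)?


By the Remainder Theorem, the remainder equals p(-2):
  -3*(-2)^3 = 24
  -4*(-2)^2 = -16
  -7*(-2)^1 = 14
  constant: -3
Sum: 24 - 16 + 14 - 3 = 19


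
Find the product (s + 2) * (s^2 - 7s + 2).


Distribute each term of the first polynomial:
  (s)(s^2 - 7s + 2) = s^3 - 7s^2 + 2s
  (2)(s^2 - 7s + 2) = 2s^2 - 14s + 4
Sum: s^3 - 5s^2 - 12s + 4


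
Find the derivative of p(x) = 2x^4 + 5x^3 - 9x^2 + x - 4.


Apply the power rule term by term:
  d/dx(2x^4) = 8x^3
  d/dx(5x^3) = 15x^2
  d/dx(-9x^2) = -18x
  d/dx(x) = 1
  d/dx(-4) = 0
p'(x) = 8x^3 + 15x^2 - 18x + 1


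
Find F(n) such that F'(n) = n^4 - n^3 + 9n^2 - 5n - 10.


Reverse power rule on each term:
  ∫ n^4 dn = (1/5)n^5
  ∫ -n^3 dn = -(1/4)n^4
  ∫ 9n^2 dn = 3n^3
  ∫ -5n dn = -(5/2)n^2
  ∫ -10 dn = -10n
F(n) = (1/5)n^5 - (1/4)n^4 + 3n^3 - (5/2)n^2 - 10n + C


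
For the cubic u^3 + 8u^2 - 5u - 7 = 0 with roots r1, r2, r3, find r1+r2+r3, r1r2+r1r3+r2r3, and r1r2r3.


Monic cubic u^3+bu^2+cu+d=0: sum=-b, pairwise sum=c, product=-d.
b=8, c=-5, d=-7
r1+r2+r3 = -8
r1r2+r1r3+r2r3 = -5
r1r2r3 = 7


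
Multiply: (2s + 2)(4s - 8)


Distribute each term of the first polynomial:
  (2s)(4s - 8) = 8s^2 - 16s
  (2)(4s - 8) = 8s - 16
Sum: 8s^2 - 8s - 16


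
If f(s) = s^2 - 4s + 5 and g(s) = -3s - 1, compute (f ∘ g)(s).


Substitute g(s) into f:
f(g(s)) = 1*(-3s - 1)^2 + (-4)*(-3s - 1) + 5
(-3s - 1)^2 = 9s^2 + 6s + 1
Expand and combine: 9s^2 + 18s + 10


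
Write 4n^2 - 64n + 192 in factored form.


Roots satisfy r1 + r2 = -b/a = 16 and r1*r2 = c/a = 48.
So r1 = 4, r2 = 12.
4n^2 - 64n + 192 = 4(n - r1)(n - r2) = 4(n - 4)(n - 12)


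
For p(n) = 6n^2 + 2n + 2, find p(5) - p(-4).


p(5) = 162
p(-4) = 90
p(5) - p(-4) = 162 - 90 = 72


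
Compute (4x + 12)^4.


Expand (4x + 12)^4 by repeated multiplication:
  (4x + 12)^2 = 16x^2 + 96x + 144
  (4x + 12)^3 = 64x^3 + 576x^2 + 1728x + 1728
= 256x^4 + 3072x^3 + 13824x^2 + 27648x + 20736


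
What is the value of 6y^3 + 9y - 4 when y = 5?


Using direct substitution:
  6 * (5)^3 = 750
  0 * (5)^2 = 0
  9 * (5)^1 = 45
  constant: -4
Sum = 750 + 0 + 45 - 4 = 791


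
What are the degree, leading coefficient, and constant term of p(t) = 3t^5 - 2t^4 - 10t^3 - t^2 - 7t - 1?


Highest power of t is 5, with coefficient 3. Constant term is -1.
Degree = 5, leading coefficient = 3, constant term = -1


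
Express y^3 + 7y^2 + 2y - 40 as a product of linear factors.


Try integer roots (divisors of -40). y=-4: p(-4)=0.
Divide out (y + 4): quotient is y^2 + 3y - 10.
Factor the quadratic: (y - 2)(y + 5)
Result: (y + 4)(y - 2)(y + 5)


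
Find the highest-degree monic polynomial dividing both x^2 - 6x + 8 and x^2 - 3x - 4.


Factor each:
  x^2 - 6x + 8 = (x - 4)(x - 2)
  x^2 - 3x - 4 = (x - 4)(x + 1)
Common monic factor: x - 4


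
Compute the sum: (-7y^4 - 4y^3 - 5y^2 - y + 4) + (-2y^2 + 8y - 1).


Align terms by degree and add:
  -7y^4 - 4y^3 - 5y^2 - y + 4
  -2y^2 + 8y - 1
= -7y^4 - 4y^3 - 7y^2 + 7y + 3


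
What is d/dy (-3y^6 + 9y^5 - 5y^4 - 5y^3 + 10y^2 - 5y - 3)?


Apply the power rule term by term:
  d/dy(-3y^6) = -18y^5
  d/dy(9y^5) = 45y^4
  d/dy(-5y^4) = -20y^3
  d/dy(-5y^3) = -15y^2
  d/dy(10y^2) = 20y
  d/dy(-5y) = -5
  d/dy(-3) = 0
p'(y) = -18y^5 + 45y^4 - 20y^3 - 15y^2 + 20y - 5


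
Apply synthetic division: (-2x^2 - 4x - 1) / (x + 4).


Synthetic division with c = -4. Coefficients: -2, -4, -1
Bring down -2.
  -2 * -4 = 8; 8 - 4 = 4
  4 * -4 = -16; -16 - 1 = -17
Quotient: -2x + 4, Remainder: -17


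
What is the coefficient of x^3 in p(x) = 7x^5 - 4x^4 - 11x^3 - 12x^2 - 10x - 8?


Read off the coefficient of x^3: -11


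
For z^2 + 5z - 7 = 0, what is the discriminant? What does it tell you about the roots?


D = b^2 - 4ac = (5)^2 - 4(1)(-7) = 25 + 28 = 53
Since D > 0: two distinct irrational roots


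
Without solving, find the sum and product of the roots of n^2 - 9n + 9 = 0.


For an^2+bn+c=0: sum = -b/a, product = c/a.
a=1, b=-9, c=9
Sum = -(-9)/1 = 9
Product = (9)/1 = 9


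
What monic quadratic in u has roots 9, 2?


p(u) = (u - 9)(u - 2)
Expand: u^2 - 11u + 18


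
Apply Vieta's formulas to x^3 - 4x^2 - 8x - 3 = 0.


Monic cubic x^3+bx^2+cx+d=0: sum=-b, pairwise sum=c, product=-d.
b=-4, c=-8, d=-3
r1+r2+r3 = 4
r1r2+r1r3+r2r3 = -8
r1r2r3 = 3


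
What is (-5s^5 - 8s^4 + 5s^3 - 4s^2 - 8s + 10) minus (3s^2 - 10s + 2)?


Distribute the minus sign:
  (-5s^5 - 8s^4 + 5s^3 - 4s^2 - 8s + 10)
- (3s^2 - 10s + 2)
Negate second polynomial: -3s^2 + 10s - 2
Add: -5s^5 - 8s^4 + 5s^3 - 7s^2 + 2s + 8


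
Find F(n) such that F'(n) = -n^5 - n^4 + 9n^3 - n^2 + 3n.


Reverse power rule on each term:
  ∫ -n^5 dn = -(1/6)n^6
  ∫ -n^4 dn = -(1/5)n^5
  ∫ 9n^3 dn = (9/4)n^4
  ∫ -n^2 dn = -(1/3)n^3
  ∫ 3n dn = (3/2)n^2
F(n) = -(1/6)n^6 - (1/5)n^5 + (9/4)n^4 - (1/3)n^3 + (3/2)n^2 + C


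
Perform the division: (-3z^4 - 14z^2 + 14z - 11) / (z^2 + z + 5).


(-3z^4 - 14z^2 + 14z - 11) / (z^2 + z + 5)
Step 1: -3z^2 * (z^2 + z + 5) = -3z^4 - 3z^3 - 15z^2; subtract.
Step 2: 3z * (z^2 + z + 5) = 3z^3 + 3z^2 + 15z; subtract.
Step 3: -2 * (z^2 + z + 5) = -2z^2 - 2z - 10; subtract.
Quotient: -3z^2 + 3z - 2, Remainder: z - 1


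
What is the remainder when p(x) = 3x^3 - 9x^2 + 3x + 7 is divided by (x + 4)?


By the Remainder Theorem, the remainder equals p(-4):
  3*(-4)^3 = -192
  -9*(-4)^2 = -144
  3*(-4)^1 = -12
  constant: 7
Sum: -192 - 144 - 12 + 7 = -341


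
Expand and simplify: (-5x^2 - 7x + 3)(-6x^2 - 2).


Distribute each term of the first polynomial:
  (-5x^2)(-6x^2 - 2) = 30x^4 + 10x^2
  (-7x)(-6x^2 - 2) = 42x^3 + 14x
  (3)(-6x^2 - 2) = -18x^2 - 6
Sum: 30x^4 + 42x^3 - 8x^2 + 14x - 6


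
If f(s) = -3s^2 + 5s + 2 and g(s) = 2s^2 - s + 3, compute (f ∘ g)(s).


Substitute g(s) into f:
f(g(s)) = -3*(2s^2 - s + 3)^2 + 5*(2s^2 - s + 3) + 2
(2s^2 - s + 3)^2 = 4s^4 - 4s^3 + 13s^2 - 6s + 9
Expand and combine: -12s^4 + 12s^3 - 29s^2 + 13s - 10


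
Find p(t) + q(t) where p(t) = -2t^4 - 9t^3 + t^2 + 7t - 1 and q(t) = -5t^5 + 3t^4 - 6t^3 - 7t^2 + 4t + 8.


Align terms by degree and add:
  -2t^4 - 9t^3 + t^2 + 7t - 1
  -5t^5 + 3t^4 - 6t^3 - 7t^2 + 4t + 8
= -5t^5 + t^4 - 15t^3 - 6t^2 + 11t + 7


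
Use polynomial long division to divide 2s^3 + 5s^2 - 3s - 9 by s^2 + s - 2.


(2s^3 + 5s^2 - 3s - 9) / (s^2 + s - 2)
Step 1: 2s * (s^2 + s - 2) = 2s^3 + 2s^2 - 4s; subtract.
Step 2: 3 * (s^2 + s - 2) = 3s^2 + 3s - 6; subtract.
Quotient: 2s + 3, Remainder: -2s - 3


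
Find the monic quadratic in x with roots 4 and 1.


p(x) = (x - 4)(x - 1)
Expand: x^2 - 5x + 4


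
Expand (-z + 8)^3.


Expand (-z + 8)^3 by repeated multiplication:
  (-z + 8)^2 = z^2 - 16z + 64
= -z^3 + 24z^2 - 192z + 512


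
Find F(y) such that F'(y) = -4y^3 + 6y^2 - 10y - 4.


Reverse power rule on each term:
  ∫ -4y^3 dy = -y^4
  ∫ 6y^2 dy = 2y^3
  ∫ -10y dy = -5y^2
  ∫ -4 dy = -4y
F(y) = -y^4 + 2y^3 - 5y^2 - 4y + C


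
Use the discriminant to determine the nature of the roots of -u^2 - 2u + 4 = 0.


D = b^2 - 4ac = (-2)^2 - 4(-1)(4) = 4 + 16 = 20
Since D > 0: two distinct irrational roots


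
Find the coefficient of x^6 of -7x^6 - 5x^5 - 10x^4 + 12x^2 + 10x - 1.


Read off the coefficient of x^6: -7


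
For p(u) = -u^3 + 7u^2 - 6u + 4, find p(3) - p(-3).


p(3) = 22
p(-3) = 112
p(3) - p(-3) = 22 - 112 = -90


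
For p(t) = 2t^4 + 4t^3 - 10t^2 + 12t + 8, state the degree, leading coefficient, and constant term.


Highest power of t is 4, with coefficient 2. Constant term is 8.
Degree = 4, leading coefficient = 2, constant term = 8


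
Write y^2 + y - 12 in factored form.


Roots satisfy r1 + r2 = -b/a = -1 and r1*r2 = c/a = -12.
So r1 = 3, r2 = -4.
y^2 + y - 12 = (y - r1)(y - r2) = (y - 3)(y + 4)


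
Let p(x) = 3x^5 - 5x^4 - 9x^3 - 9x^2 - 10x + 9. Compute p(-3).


Using direct substitution:
  3 * (-3)^5 = -729
  -5 * (-3)^4 = -405
  -9 * (-3)^3 = 243
  -9 * (-3)^2 = -81
  -10 * (-3)^1 = 30
  constant: 9
Sum = -729 - 405 + 243 - 81 + 30 + 9 = -933
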